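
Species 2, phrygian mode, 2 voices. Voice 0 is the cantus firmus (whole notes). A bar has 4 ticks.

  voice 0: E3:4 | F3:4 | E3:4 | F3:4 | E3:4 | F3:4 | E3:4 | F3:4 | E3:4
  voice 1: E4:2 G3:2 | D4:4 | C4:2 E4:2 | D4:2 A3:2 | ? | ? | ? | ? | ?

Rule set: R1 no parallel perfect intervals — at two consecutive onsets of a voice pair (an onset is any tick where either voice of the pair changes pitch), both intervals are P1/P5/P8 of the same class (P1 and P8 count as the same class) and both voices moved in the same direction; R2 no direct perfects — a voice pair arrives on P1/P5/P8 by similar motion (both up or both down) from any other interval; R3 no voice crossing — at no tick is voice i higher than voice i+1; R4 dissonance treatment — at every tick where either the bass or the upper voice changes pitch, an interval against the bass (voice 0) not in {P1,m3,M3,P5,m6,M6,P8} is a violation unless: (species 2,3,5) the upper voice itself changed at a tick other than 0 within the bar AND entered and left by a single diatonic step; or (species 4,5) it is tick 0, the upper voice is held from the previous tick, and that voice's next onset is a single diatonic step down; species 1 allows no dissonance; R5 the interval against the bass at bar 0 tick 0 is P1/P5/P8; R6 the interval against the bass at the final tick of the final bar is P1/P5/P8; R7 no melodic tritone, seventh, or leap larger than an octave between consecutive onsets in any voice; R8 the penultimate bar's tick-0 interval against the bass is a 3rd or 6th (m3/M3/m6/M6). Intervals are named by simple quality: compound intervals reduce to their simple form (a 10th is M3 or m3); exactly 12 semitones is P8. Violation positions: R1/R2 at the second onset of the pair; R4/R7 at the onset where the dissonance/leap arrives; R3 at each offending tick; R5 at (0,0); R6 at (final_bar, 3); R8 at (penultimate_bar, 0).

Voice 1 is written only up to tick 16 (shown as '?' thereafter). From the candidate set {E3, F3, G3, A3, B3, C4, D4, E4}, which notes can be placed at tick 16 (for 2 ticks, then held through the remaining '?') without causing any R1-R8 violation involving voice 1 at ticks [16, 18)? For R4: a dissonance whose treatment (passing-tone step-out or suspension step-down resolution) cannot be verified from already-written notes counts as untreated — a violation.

E3: violates R2
F3: violates R4
G3: legal
A3: violates R4
B3: legal
C4: legal
D4: violates R4
E4: legal

{B3, C4, E4, G3}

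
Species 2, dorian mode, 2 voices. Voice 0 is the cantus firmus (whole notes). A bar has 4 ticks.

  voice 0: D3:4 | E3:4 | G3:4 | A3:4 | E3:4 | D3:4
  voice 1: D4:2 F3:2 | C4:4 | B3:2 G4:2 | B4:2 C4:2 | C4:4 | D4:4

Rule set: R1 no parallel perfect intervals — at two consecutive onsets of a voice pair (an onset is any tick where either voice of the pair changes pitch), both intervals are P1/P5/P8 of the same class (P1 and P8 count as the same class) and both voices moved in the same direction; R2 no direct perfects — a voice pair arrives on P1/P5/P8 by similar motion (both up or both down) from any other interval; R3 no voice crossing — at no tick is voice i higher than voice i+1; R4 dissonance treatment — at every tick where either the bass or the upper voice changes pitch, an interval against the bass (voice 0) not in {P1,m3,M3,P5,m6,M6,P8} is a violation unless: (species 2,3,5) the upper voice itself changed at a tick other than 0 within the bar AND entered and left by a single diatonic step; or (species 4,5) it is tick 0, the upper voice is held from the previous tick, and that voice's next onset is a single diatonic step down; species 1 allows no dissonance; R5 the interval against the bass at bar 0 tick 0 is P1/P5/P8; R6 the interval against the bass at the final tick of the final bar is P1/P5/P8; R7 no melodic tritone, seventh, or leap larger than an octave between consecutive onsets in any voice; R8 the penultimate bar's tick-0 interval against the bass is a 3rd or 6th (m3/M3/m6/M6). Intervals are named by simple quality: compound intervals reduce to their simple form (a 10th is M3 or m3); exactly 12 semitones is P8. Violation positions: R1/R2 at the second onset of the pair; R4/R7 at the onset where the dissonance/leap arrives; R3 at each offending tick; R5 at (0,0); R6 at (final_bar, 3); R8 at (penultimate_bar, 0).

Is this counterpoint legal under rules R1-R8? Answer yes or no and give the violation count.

No (2 violations)

bar 0: v0=D3 v1=D4 (P8)
bar 1: v0=E3 v1=C4 (m6)
bar 2: v0=G3 v1=B3 (M3)
bar 3: v0=A3 v1=B4 (M2)
bar 4: v0=E3 v1=C4 (m6)
bar 5: v0=D3 v1=D4 (P8)
  R4 @ bar3.0: A3/B4 M2 untreated
  R7 @ bar3.2: B4->C4 leap 11st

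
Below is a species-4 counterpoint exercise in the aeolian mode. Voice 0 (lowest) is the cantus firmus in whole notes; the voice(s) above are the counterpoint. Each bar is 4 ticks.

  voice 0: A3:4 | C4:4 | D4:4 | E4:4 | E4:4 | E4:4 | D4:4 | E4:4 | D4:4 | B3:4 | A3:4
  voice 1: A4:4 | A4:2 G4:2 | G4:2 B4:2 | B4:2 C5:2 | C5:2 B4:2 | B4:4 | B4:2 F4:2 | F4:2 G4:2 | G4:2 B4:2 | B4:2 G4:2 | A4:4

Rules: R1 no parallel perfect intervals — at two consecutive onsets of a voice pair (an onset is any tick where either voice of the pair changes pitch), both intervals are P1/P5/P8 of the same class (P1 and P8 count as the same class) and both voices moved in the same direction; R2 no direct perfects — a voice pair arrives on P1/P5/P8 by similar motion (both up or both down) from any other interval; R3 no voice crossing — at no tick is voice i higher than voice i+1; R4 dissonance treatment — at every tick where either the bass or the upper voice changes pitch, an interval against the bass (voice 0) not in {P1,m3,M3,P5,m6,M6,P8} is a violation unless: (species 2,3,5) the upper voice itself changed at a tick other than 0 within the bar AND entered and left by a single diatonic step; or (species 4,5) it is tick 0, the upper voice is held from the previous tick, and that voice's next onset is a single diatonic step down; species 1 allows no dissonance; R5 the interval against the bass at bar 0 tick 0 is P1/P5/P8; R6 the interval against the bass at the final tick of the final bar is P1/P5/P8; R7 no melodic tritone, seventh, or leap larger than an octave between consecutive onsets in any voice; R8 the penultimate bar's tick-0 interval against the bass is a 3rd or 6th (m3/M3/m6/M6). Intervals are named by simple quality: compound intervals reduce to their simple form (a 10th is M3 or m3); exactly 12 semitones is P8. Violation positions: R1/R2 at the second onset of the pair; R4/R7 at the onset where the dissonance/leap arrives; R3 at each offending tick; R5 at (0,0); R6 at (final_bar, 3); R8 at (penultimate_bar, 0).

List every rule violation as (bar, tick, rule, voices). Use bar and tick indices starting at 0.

bar 0: v0=A3 v1=A4 downbeat P8
bar 1: v0=C4 v1=A4 downbeat M6
bar 2: v0=D4 v1=G4 downbeat P4
bar 3: v0=E4 v1=B4 downbeat P5
bar 4: v0=E4 v1=C5 downbeat m6
bar 5: v0=E4 v1=B4 downbeat P5
bar 6: v0=D4 v1=B4 downbeat M6
bar 7: v0=E4 v1=F4 downbeat m2
bar 8: v0=D4 v1=G4 downbeat P4
bar 9: v0=B3 v1=B4 downbeat P8
bar 10: v0=A3 v1=A4 downbeat P8
  -> R4 @ bar 2 tick 0 v(0, 1): D4/G4 P4 untreated
  -> R7 @ bar 6 tick 2 v(1,): B4->F4 leap 6st
  -> R4 @ bar 7 tick 0 v(0, 1): E4/F4 m2 untreated
  -> R4 @ bar 8 tick 0 v(0, 1): D4/G4 P4 untreated
  -> R8 @ bar 9 tick 0 v(0, 1): penult P8 not 3rd/6th

(2, 0, R4, (0, 1))
(6, 2, R7, (1,))
(7, 0, R4, (0, 1))
(8, 0, R4, (0, 1))
(9, 0, R8, (0, 1))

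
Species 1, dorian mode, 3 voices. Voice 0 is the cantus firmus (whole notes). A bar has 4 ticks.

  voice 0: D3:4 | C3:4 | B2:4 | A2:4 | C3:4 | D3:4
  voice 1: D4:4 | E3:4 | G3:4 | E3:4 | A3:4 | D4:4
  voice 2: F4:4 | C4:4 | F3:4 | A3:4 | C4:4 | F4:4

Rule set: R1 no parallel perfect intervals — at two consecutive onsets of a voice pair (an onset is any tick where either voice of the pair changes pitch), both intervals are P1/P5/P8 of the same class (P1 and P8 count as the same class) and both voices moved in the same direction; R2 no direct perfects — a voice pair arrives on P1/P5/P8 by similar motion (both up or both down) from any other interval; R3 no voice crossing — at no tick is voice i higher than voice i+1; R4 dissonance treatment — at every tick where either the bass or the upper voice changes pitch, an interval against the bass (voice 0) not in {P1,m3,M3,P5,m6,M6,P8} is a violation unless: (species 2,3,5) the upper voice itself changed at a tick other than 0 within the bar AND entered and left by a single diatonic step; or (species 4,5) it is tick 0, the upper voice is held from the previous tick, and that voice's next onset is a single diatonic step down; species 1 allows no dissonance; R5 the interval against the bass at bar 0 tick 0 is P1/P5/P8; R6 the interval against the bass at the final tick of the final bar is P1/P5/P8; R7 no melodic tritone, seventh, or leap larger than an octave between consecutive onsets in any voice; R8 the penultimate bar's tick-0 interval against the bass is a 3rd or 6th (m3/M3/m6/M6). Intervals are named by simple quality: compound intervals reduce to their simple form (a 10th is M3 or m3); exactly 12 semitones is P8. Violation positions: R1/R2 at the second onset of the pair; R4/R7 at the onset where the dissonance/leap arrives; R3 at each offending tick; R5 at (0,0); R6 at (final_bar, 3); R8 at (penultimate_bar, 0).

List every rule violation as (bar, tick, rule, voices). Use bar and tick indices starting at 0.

bar 0: v0=D3 v1=D4 v2=F4 downbeat m3
bar 1: v0=C3 v1=E3 v2=C4 downbeat P8
bar 2: v0=B2 v1=G3 v2=F3 downbeat TT
bar 3: v0=A2 v1=E3 v2=A3 downbeat P8
bar 4: v0=C3 v1=A3 v2=C4 downbeat P8
bar 5: v0=D3 v1=D4 v2=F4 downbeat m3
  -> R5 @ bar 0 tick 0 v(0, 2): opens on m3
  -> R2 @ bar 1 tick 0 v(0, 2): D3/F4 m3 -> C3/C4 P8 similar
  -> R7 @ bar 1 tick 0 v(1,): D4->E3 leap 10st
  -> R3 @ bar 2 tick 0 v(1, 2): G3 above F3
  -> R4 @ bar 2 tick 0 v(0, 2): B2/F3 TT untreated
  -> R3 @ bar 2 tick 1 v(1, 2): G3 above F3
  -> R3 @ bar 2 tick 2 v(1, 2): G3 above F3
  -> R3 @ bar 2 tick 3 v(1, 2): G3 above F3
  -> R2 @ bar 3 tick 0 v(0, 1): B2/G3 m6 -> A2/E3 P5 similar
  -> R1 @ bar 4 tick 0 v(0, 2): A2/A3 P8 -> C3/C4 P8 similar
  -> R8 @ bar 4 tick 0 v(0, 2): penult P8 not 3rd/6th
  -> R2 @ bar 5 tick 0 v(0, 1): C3/A3 M6 -> D3/D4 P8 similar
  -> R6 @ bar 5 tick 3 v(0, 2): closes on m3

(0, 0, R5, (0, 2))
(1, 0, R2, (0, 2))
(1, 0, R7, (1,))
(2, 0, R3, (1, 2))
(2, 0, R4, (0, 2))
(2, 1, R3, (1, 2))
(2, 2, R3, (1, 2))
(2, 3, R3, (1, 2))
(3, 0, R2, (0, 1))
(4, 0, R1, (0, 2))
(4, 0, R8, (0, 2))
(5, 0, R2, (0, 1))
(5, 3, R6, (0, 2))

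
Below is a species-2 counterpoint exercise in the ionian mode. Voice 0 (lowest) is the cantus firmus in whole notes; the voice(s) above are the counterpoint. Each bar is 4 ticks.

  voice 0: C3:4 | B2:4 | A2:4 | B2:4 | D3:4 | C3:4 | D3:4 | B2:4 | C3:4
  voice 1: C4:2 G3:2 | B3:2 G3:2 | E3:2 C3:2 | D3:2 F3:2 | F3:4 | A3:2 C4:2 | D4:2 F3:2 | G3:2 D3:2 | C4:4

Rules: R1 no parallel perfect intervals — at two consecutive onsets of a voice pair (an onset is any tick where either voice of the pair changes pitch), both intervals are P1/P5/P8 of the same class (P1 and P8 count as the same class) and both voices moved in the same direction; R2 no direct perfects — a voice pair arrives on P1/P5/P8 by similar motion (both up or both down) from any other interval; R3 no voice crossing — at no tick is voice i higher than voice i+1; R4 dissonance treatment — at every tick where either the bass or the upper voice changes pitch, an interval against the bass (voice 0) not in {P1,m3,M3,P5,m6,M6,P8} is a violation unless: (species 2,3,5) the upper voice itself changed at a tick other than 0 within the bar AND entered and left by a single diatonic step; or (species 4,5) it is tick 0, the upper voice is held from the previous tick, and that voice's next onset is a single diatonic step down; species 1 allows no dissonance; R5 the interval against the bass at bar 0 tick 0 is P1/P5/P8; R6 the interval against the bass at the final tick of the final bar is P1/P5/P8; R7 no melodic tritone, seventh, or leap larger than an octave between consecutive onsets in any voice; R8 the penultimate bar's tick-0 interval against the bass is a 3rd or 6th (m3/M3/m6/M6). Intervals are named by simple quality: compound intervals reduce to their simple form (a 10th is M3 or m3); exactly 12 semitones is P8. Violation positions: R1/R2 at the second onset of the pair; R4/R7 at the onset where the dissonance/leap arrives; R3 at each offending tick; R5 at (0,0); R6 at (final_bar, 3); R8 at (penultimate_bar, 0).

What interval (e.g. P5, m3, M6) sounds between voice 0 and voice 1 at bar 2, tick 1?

voice 0=A2 voice 1=E3 -> P5

P5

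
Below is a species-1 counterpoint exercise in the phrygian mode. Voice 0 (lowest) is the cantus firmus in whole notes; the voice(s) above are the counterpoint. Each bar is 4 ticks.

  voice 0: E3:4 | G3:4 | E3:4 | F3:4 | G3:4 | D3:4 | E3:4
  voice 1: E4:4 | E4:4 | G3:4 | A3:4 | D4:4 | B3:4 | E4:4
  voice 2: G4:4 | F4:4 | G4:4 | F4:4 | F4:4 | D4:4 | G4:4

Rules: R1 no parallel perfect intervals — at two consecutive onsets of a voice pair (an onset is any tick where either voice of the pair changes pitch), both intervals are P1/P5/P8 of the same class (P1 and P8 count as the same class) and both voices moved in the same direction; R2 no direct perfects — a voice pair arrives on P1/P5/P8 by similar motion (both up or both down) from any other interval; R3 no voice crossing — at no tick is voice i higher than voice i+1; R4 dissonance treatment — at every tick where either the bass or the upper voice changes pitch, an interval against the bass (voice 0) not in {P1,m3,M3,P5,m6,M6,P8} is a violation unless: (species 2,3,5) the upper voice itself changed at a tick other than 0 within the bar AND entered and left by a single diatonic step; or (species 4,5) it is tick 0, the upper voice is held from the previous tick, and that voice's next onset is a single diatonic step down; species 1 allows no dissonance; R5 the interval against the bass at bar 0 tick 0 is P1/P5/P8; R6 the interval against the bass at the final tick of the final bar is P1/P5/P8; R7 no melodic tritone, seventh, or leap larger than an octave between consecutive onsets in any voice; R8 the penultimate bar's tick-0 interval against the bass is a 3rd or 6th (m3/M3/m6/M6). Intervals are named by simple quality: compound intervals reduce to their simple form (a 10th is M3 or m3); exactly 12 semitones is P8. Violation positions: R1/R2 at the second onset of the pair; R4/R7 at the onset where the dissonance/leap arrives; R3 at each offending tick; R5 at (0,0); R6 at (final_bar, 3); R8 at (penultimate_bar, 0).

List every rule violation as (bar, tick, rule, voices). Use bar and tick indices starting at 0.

bar 0: v0=E3 v1=E4 v2=G4 downbeat m3
bar 1: v0=G3 v1=E4 v2=F4 downbeat m7
bar 2: v0=E3 v1=G3 v2=G4 downbeat m3
bar 3: v0=F3 v1=A3 v2=F4 downbeat P8
bar 4: v0=G3 v1=D4 v2=F4 downbeat m7
bar 5: v0=D3 v1=B3 v2=D4 downbeat P8
bar 6: v0=E3 v1=E4 v2=G4 downbeat m3
  -> R5 @ bar 0 tick 0 v(0, 2): opens on m3
  -> R4 @ bar 1 tick 0 v(0, 2): G3/F4 m7 untreated
  -> R2 @ bar 4 tick 0 v(0, 1): F3/A3 M3 -> G3/D4 P5 similar
  -> R4 @ bar 4 tick 0 v(0, 2): G3/F4 m7 untreated
  -> R2 @ bar 5 tick 0 v(0, 2): G3/F4 m7 -> D3/D4 P8 similar
  -> R8 @ bar 5 tick 0 v(0, 2): penult P8 not 3rd/6th
  -> R2 @ bar 6 tick 0 v(0, 1): D3/B3 M6 -> E3/E4 P8 similar
  -> R6 @ bar 6 tick 3 v(0, 2): closes on m3

(0, 0, R5, (0, 2))
(1, 0, R4, (0, 2))
(4, 0, R2, (0, 1))
(4, 0, R4, (0, 2))
(5, 0, R2, (0, 2))
(5, 0, R8, (0, 2))
(6, 0, R2, (0, 1))
(6, 3, R6, (0, 2))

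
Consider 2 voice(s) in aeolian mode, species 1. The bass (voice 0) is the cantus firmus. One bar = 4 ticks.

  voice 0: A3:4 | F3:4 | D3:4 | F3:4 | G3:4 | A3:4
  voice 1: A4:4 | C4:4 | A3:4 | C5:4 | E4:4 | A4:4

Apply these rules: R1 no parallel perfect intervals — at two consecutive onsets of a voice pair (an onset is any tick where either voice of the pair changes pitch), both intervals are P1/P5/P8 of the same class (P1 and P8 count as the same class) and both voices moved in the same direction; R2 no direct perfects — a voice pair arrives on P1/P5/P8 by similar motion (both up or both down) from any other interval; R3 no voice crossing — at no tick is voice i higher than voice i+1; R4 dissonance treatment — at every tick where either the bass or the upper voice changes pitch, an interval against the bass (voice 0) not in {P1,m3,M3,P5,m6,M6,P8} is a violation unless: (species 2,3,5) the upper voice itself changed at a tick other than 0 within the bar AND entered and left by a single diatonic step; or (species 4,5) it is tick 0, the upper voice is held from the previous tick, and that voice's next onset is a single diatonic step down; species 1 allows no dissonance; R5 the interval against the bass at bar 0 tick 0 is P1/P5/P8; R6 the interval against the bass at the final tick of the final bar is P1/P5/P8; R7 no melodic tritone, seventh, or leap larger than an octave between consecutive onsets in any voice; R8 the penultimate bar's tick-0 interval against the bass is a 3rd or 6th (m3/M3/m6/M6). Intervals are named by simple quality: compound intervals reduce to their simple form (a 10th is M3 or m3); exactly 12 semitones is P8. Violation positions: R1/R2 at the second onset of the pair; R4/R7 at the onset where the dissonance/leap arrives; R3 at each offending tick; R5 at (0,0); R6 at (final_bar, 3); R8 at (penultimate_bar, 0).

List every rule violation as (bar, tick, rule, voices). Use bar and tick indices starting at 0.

(1, 0, R2, (0, 1))
(2, 0, R1, (0, 1))
(3, 0, R1, (0, 1))
(3, 0, R7, (1,))
(5, 0, R2, (0, 1))

bar 0: v0=A3 v1=A4 downbeat P8
bar 1: v0=F3 v1=C4 downbeat P5
bar 2: v0=D3 v1=A3 downbeat P5
bar 3: v0=F3 v1=C5 downbeat P5
bar 4: v0=G3 v1=E4 downbeat M6
bar 5: v0=A3 v1=A4 downbeat P8
  -> R2 @ bar 1 tick 0 v(0, 1): A3/A4 P8 -> F3/C4 P5 similar
  -> R1 @ bar 2 tick 0 v(0, 1): F3/C4 P5 -> D3/A3 P5 similar
  -> R1 @ bar 3 tick 0 v(0, 1): D3/A3 P5 -> F3/C5 P5 similar
  -> R7 @ bar 3 tick 0 v(1,): A3->C5 leap 15st
  -> R2 @ bar 5 tick 0 v(0, 1): G3/E4 M6 -> A3/A4 P8 similar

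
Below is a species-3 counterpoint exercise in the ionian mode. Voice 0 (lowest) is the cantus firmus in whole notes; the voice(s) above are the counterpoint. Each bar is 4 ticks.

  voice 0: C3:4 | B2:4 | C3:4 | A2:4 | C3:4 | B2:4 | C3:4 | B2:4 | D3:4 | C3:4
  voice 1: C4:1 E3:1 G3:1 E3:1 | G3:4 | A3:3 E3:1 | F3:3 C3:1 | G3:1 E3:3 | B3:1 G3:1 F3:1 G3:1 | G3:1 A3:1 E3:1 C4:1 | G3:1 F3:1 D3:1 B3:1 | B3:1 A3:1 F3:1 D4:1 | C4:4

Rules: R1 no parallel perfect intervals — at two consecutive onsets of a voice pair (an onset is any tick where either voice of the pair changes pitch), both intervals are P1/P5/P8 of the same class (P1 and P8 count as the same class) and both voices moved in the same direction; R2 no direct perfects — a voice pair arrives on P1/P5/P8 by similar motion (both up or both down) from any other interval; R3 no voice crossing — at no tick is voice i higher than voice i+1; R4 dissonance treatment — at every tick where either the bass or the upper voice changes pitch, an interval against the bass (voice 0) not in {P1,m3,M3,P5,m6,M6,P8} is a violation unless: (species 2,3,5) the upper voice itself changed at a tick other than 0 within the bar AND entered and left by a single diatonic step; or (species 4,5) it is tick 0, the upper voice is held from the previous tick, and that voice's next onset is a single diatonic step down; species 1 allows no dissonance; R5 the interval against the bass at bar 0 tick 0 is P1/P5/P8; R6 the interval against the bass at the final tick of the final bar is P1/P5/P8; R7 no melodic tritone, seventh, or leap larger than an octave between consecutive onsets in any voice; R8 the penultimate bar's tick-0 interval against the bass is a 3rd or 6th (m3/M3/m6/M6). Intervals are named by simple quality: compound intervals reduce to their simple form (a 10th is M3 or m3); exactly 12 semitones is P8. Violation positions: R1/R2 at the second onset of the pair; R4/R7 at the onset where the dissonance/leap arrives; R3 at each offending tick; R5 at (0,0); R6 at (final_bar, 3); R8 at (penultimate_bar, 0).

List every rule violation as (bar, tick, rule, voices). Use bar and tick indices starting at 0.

(4, 0, R2, (0, 1))
(7, 1, R4, (0, 1))
(9, 0, R1, (0, 1))

bar 0: v0=C3 v1=C4 downbeat P8
bar 1: v0=B2 v1=G3 downbeat m6
bar 2: v0=C3 v1=A3 downbeat M6
bar 3: v0=A2 v1=F3 downbeat m6
bar 4: v0=C3 v1=G3 downbeat P5
bar 5: v0=B2 v1=B3 downbeat P8
bar 6: v0=C3 v1=G3 downbeat P5
bar 7: v0=B2 v1=G3 downbeat m6
bar 8: v0=D3 v1=B3 downbeat M6
bar 9: v0=C3 v1=C4 downbeat P8
  -> R2 @ bar 4 tick 0 v(0, 1): A2/C3 m3 -> C3/G3 P5 similar
  -> R4 @ bar 7 tick 1 v(0, 1): B2/F3 TT untreated
  -> R1 @ bar 9 tick 0 v(0, 1): D3/D4 P8 -> C3/C4 P8 similar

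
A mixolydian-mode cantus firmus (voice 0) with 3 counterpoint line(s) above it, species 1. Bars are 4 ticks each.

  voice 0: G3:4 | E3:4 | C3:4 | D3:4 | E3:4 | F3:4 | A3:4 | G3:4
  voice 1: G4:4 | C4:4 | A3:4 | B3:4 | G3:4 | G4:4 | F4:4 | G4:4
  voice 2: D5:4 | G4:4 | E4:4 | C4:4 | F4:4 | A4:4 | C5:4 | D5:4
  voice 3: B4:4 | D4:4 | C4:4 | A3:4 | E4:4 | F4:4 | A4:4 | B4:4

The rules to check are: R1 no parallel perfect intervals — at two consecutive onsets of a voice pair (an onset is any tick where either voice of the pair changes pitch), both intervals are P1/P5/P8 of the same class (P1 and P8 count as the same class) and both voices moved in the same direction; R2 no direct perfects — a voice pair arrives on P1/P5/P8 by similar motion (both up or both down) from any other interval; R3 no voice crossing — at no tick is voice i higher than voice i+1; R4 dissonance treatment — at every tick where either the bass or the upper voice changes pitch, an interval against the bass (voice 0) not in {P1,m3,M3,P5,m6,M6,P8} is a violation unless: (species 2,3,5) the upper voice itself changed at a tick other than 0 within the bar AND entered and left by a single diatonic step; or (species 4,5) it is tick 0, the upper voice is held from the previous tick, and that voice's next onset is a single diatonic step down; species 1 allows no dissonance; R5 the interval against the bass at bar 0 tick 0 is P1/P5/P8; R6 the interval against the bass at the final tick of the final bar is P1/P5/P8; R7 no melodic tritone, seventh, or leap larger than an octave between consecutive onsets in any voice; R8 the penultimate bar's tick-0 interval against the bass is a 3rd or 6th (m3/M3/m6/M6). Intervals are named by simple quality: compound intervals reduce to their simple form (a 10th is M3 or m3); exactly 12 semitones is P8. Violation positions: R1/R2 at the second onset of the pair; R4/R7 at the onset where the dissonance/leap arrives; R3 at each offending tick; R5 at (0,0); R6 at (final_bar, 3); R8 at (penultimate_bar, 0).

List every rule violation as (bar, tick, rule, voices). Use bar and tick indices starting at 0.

(0, 0, R3, (2, 3))
(0, 0, R5, (0, 3))
(0, 1, R3, (2, 3))
(0, 2, R3, (2, 3))
(0, 3, R3, (2, 3))
(1, 0, R1, (1, 2))
(1, 0, R3, (2, 3))
(1, 0, R4, (0, 3))
(1, 1, R3, (2, 3))
(1, 2, R3, (2, 3))
(1, 3, R3, (2, 3))
(2, 0, R1, (1, 2))
(2, 0, R2, (0, 3))
(2, 0, R3, (2, 3))
(2, 1, R3, (2, 3))
(2, 2, R3, (2, 3))
(2, 3, R3, (2, 3))
(3, 0, R3, (2, 3))
(3, 0, R4, (0, 2))
(3, 1, R3, (2, 3))
(3, 2, R3, (2, 3))
(3, 3, R3, (2, 3))
(4, 0, R2, (0, 3))
(4, 0, R3, (2, 3))
(4, 0, R4, (0, 2))
(4, 1, R3, (2, 3))
(4, 2, R3, (2, 3))
(4, 3, R3, (2, 3))
(5, 0, R1, (0, 3))
(5, 0, R3, (2, 3))
(5, 0, R4, (0, 1))
(5, 1, R3, (2, 3))
(5, 2, R3, (2, 3))
(5, 3, R3, (2, 3))
(6, 0, R1, (0, 3))
(6, 0, R3, (2, 3))
(6, 0, R8, (0, 3))
(6, 1, R3, (2, 3))
(6, 2, R3, (2, 3))
(6, 3, R3, (2, 3))
(7, 0, R1, (1, 2))
(7, 0, R3, (2, 3))
(7, 1, R3, (2, 3))
(7, 2, R3, (2, 3))
(7, 3, R3, (2, 3))
(7, 3, R6, (0, 3))

bar 0: v0=G3 v1=G4 v2=D5 v3=B4 downbeat M3
bar 1: v0=E3 v1=C4 v2=G4 v3=D4 downbeat m7
bar 2: v0=C3 v1=A3 v2=E4 v3=C4 downbeat P8
bar 3: v0=D3 v1=B3 v2=C4 v3=A3 downbeat P5
bar 4: v0=E3 v1=G3 v2=F4 v3=E4 downbeat P8
bar 5: v0=F3 v1=G4 v2=A4 v3=F4 downbeat P8
bar 6: v0=A3 v1=F4 v2=C5 v3=A4 downbeat P8
bar 7: v0=G3 v1=G4 v2=D5 v3=B4 downbeat M3
  -> R3 @ bar 0 tick 0 v(2, 3): D5 above B4
  -> R5 @ bar 0 tick 0 v(0, 3): opens on M3
  -> R3 @ bar 0 tick 1 v(2, 3): D5 above B4
  -> R3 @ bar 0 tick 2 v(2, 3): D5 above B4
  -> R3 @ bar 0 tick 3 v(2, 3): D5 above B4
  -> R1 @ bar 1 tick 0 v(1, 2): G4/D5 P5 -> C4/G4 P5 similar
  -> R3 @ bar 1 tick 0 v(2, 3): G4 above D4
  -> R4 @ bar 1 tick 0 v(0, 3): E3/D4 m7 untreated
  -> R3 @ bar 1 tick 1 v(2, 3): G4 above D4
  -> R3 @ bar 1 tick 2 v(2, 3): G4 above D4
  -> R3 @ bar 1 tick 3 v(2, 3): G4 above D4
  -> R1 @ bar 2 tick 0 v(1, 2): C4/G4 P5 -> A3/E4 P5 similar
  -> R2 @ bar 2 tick 0 v(0, 3): E3/D4 m7 -> C3/C4 P8 similar
  -> R3 @ bar 2 tick 0 v(2, 3): E4 above C4
  -> R3 @ bar 2 tick 1 v(2, 3): E4 above C4
  -> R3 @ bar 2 tick 2 v(2, 3): E4 above C4
  -> R3 @ bar 2 tick 3 v(2, 3): E4 above C4
  -> R3 @ bar 3 tick 0 v(2, 3): C4 above A3
  -> R4 @ bar 3 tick 0 v(0, 2): D3/C4 m7 untreated
  -> R3 @ bar 3 tick 1 v(2, 3): C4 above A3
  -> R3 @ bar 3 tick 2 v(2, 3): C4 above A3
  -> R3 @ bar 3 tick 3 v(2, 3): C4 above A3
  -> R2 @ bar 4 tick 0 v(0, 3): D3/A3 P5 -> E3/E4 P8 similar
  -> R3 @ bar 4 tick 0 v(2, 3): F4 above E4
  -> R4 @ bar 4 tick 0 v(0, 2): E3/F4 m2 untreated
  -> R3 @ bar 4 tick 1 v(2, 3): F4 above E4
  -> R3 @ bar 4 tick 2 v(2, 3): F4 above E4
  -> R3 @ bar 4 tick 3 v(2, 3): F4 above E4
  -> R1 @ bar 5 tick 0 v(0, 3): E3/E4 P8 -> F3/F4 P8 similar
  -> R3 @ bar 5 tick 0 v(2, 3): A4 above F4
  -> R4 @ bar 5 tick 0 v(0, 1): F3/G4 M2 untreated
  -> R3 @ bar 5 tick 1 v(2, 3): A4 above F4
  -> R3 @ bar 5 tick 2 v(2, 3): A4 above F4
  -> R3 @ bar 5 tick 3 v(2, 3): A4 above F4
  -> R1 @ bar 6 tick 0 v(0, 3): F3/F4 P8 -> A3/A4 P8 similar
  -> R3 @ bar 6 tick 0 v(2, 3): C5 above A4
  -> R8 @ bar 6 tick 0 v(0, 3): penult P8 not 3rd/6th
  -> R3 @ bar 6 tick 1 v(2, 3): C5 above A4
  -> R3 @ bar 6 tick 2 v(2, 3): C5 above A4
  -> R3 @ bar 6 tick 3 v(2, 3): C5 above A4
  -> R1 @ bar 7 tick 0 v(1, 2): F4/C5 P5 -> G4/D5 P5 similar
  -> R3 @ bar 7 tick 0 v(2, 3): D5 above B4
  -> R3 @ bar 7 tick 1 v(2, 3): D5 above B4
  -> R3 @ bar 7 tick 2 v(2, 3): D5 above B4
  -> R3 @ bar 7 tick 3 v(2, 3): D5 above B4
  -> R6 @ bar 7 tick 3 v(0, 3): closes on M3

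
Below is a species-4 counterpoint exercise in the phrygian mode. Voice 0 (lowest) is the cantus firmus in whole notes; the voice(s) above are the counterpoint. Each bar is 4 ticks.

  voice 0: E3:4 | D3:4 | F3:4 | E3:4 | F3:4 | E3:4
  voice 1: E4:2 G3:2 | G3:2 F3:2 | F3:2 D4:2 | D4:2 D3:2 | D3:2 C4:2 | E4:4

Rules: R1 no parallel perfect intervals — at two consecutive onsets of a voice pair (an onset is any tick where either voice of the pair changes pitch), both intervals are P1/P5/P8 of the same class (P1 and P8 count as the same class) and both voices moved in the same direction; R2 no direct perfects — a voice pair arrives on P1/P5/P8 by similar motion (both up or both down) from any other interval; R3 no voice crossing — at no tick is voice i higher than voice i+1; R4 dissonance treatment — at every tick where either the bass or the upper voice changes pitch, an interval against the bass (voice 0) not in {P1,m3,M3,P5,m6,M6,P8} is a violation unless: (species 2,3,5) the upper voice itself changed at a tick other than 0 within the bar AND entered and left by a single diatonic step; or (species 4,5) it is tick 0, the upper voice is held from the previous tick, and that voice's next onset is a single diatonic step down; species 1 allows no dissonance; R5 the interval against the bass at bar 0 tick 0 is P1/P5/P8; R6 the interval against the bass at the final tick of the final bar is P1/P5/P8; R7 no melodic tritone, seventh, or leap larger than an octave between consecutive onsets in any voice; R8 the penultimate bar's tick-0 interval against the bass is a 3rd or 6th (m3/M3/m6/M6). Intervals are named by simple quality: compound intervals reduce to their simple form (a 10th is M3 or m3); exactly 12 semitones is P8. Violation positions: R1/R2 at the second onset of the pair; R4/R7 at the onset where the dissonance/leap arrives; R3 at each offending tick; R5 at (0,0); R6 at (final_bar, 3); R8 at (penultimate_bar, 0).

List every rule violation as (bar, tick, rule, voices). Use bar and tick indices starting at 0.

bar 0: v0=E3 v1=E4 downbeat P8
bar 1: v0=D3 v1=G3 downbeat P4
bar 2: v0=F3 v1=F3 downbeat P1
bar 3: v0=E3 v1=D4 downbeat m7
bar 4: v0=F3 v1=D3 downbeat m3
bar 5: v0=E3 v1=E4 downbeat P8
  -> R4 @ bar 3 tick 0 v(0, 1): E3/D4 m7 untreated
  -> R3 @ bar 3 tick 2 v(0, 1): E3 above D3
  -> R4 @ bar 3 tick 2 v(0, 1): E3/D3 M2 untreated
  -> R3 @ bar 3 tick 3 v(0, 1): E3 above D3
  -> R3 @ bar 4 tick 0 v(0, 1): F3 above D3
  -> R3 @ bar 4 tick 1 v(0, 1): F3 above D3
  -> R7 @ bar 4 tick 2 v(1,): D3->C4 leap 10st

(3, 0, R4, (0, 1))
(3, 2, R3, (0, 1))
(3, 2, R4, (0, 1))
(3, 3, R3, (0, 1))
(4, 0, R3, (0, 1))
(4, 1, R3, (0, 1))
(4, 2, R7, (1,))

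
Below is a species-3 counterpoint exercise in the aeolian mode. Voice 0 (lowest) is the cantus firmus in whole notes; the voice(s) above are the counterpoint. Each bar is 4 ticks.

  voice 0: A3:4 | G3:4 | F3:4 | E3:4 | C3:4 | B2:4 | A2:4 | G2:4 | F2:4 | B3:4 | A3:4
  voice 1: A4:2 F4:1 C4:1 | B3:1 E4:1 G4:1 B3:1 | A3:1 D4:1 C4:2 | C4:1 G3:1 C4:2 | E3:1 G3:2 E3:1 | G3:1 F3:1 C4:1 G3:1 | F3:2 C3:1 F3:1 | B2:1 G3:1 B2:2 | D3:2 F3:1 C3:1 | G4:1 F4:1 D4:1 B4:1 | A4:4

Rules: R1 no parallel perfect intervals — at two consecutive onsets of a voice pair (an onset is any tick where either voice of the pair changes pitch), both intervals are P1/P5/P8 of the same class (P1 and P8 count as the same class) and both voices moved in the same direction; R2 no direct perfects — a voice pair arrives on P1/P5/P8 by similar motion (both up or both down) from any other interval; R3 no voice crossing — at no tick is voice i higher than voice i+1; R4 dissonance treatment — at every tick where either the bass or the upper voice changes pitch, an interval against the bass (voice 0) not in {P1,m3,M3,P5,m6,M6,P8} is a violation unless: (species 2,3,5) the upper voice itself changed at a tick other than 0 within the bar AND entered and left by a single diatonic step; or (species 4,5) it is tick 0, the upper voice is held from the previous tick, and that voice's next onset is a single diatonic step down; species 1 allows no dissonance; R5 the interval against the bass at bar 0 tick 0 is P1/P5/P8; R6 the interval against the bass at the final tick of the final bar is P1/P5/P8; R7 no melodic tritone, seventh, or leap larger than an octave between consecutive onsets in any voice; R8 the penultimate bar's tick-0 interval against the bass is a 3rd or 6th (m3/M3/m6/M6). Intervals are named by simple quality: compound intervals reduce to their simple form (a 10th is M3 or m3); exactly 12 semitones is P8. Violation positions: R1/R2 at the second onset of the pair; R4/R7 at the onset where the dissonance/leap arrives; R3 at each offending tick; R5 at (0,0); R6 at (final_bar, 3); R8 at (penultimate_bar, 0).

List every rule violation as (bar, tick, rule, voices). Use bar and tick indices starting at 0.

(5, 1, R4, (0, 1))
(5, 2, R4, (0, 1))
(7, 0, R7, (1,))
(9, 0, R7, (0,))
(9, 0, R7, (1,))
(9, 1, R4, (0, 1))
(10, 0, R1, (0, 1))

bar 0: v0=A3 v1=A4 downbeat P8
bar 1: v0=G3 v1=B3 downbeat M3
bar 2: v0=F3 v1=A3 downbeat M3
bar 3: v0=E3 v1=C4 downbeat m6
bar 4: v0=C3 v1=E3 downbeat M3
bar 5: v0=B2 v1=G3 downbeat m6
bar 6: v0=A2 v1=F3 downbeat m6
bar 7: v0=G2 v1=B2 downbeat M3
bar 8: v0=F2 v1=D3 downbeat M6
bar 9: v0=B3 v1=G4 downbeat m6
bar 10: v0=A3 v1=A4 downbeat P8
  -> R4 @ bar 5 tick 1 v(0, 1): B2/F3 TT untreated
  -> R4 @ bar 5 tick 2 v(0, 1): B2/C4 m2 untreated
  -> R7 @ bar 7 tick 0 v(1,): F3->B2 leap 6st
  -> R7 @ bar 9 tick 0 v(0,): F2->B3 leap 18st
  -> R7 @ bar 9 tick 0 v(1,): C3->G4 leap 19st
  -> R4 @ bar 9 tick 1 v(0, 1): B3/F4 TT untreated
  -> R1 @ bar 10 tick 0 v(0, 1): B3/B4 P8 -> A3/A4 P8 similar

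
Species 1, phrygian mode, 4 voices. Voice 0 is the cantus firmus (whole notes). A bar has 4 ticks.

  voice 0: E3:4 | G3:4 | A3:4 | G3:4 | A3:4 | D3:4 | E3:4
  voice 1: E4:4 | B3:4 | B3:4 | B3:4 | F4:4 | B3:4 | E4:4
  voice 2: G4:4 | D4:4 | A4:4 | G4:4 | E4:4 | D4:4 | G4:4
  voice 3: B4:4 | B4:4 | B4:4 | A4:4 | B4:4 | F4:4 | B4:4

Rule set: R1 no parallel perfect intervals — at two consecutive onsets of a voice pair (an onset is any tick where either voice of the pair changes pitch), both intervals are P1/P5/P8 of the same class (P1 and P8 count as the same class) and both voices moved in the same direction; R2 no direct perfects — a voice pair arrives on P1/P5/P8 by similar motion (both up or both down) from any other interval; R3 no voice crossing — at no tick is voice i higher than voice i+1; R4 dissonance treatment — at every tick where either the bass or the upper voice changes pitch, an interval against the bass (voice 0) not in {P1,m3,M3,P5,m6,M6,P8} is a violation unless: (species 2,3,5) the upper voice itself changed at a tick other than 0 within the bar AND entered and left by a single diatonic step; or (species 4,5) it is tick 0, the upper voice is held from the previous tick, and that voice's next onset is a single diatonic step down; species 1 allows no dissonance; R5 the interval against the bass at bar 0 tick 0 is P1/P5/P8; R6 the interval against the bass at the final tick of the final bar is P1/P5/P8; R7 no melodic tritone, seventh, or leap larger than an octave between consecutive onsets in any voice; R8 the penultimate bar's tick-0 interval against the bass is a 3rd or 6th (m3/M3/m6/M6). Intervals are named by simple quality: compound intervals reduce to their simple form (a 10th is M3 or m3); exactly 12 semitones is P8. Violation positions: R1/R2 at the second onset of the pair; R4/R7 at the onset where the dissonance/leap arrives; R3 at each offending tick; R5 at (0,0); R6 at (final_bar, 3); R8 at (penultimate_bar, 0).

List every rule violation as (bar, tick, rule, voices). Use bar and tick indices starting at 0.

bar 0: v0=E3 v1=E4 v2=G4 v3=B4 downbeat P5
bar 1: v0=G3 v1=B3 v2=D4 v3=B4 downbeat M3
bar 2: v0=A3 v1=B3 v2=A4 v3=B4 downbeat M2
bar 3: v0=G3 v1=B3 v2=G4 v3=A4 downbeat M2
bar 4: v0=A3 v1=F4 v2=E4 v3=B4 downbeat M2
bar 5: v0=D3 v1=B3 v2=D4 v3=F4 downbeat m3
bar 6: v0=E3 v1=E4 v2=G4 v3=B4 downbeat P5
  -> R5 @ bar 0 tick 0 v(0, 2): opens on m3
  -> R2 @ bar 2 tick 0 v(0, 2): G3/D4 P5 -> A3/A4 P8 similar
  -> R4 @ bar 2 tick 0 v(0, 1): A3/B3 M2 untreated
  -> R4 @ bar 2 tick 0 v(0, 3): A3/B4 M2 untreated
  -> R1 @ bar 3 tick 0 v(0, 2): A3/A4 P8 -> G3/G4 P8 similar
  -> R4 @ bar 3 tick 0 v(0, 3): G3/A4 M2 untreated
  -> R3 @ bar 4 tick 0 v(1, 2): F4 above E4
  -> R4 @ bar 4 tick 0 v(0, 3): A3/B4 M2 untreated
  -> R7 @ bar 4 tick 0 v(1,): B3->F4 leap 6st
  -> R3 @ bar 4 tick 1 v(1, 2): F4 above E4
  -> R3 @ bar 4 tick 2 v(1, 2): F4 above E4
  -> R3 @ bar 4 tick 3 v(1, 2): F4 above E4
  -> R2 @ bar 5 tick 0 v(0, 2): A3/E4 P5 -> D3/D4 P8 similar
  -> R7 @ bar 5 tick 0 v(1,): F4->B3 leap 6st
  -> R7 @ bar 5 tick 0 v(3,): B4->F4 leap 6st
  -> R8 @ bar 5 tick 0 v(0, 2): penult P8 not 3rd/6th
  -> R2 @ bar 6 tick 0 v(0, 1): D3/B3 M6 -> E3/E4 P8 similar
  -> R2 @ bar 6 tick 0 v(0, 3): D3/F4 m3 -> E3/B4 P5 similar
  -> R2 @ bar 6 tick 0 v(1, 3): B3/F4 TT -> E4/B4 P5 similar
  -> R7 @ bar 6 tick 0 v(3,): F4->B4 leap 6st
  -> R6 @ bar 6 tick 3 v(0, 2): closes on m3

(0, 0, R5, (0, 2))
(2, 0, R2, (0, 2))
(2, 0, R4, (0, 1))
(2, 0, R4, (0, 3))
(3, 0, R1, (0, 2))
(3, 0, R4, (0, 3))
(4, 0, R3, (1, 2))
(4, 0, R4, (0, 3))
(4, 0, R7, (1,))
(4, 1, R3, (1, 2))
(4, 2, R3, (1, 2))
(4, 3, R3, (1, 2))
(5, 0, R2, (0, 2))
(5, 0, R7, (1,))
(5, 0, R7, (3,))
(5, 0, R8, (0, 2))
(6, 0, R2, (0, 1))
(6, 0, R2, (0, 3))
(6, 0, R2, (1, 3))
(6, 0, R7, (3,))
(6, 3, R6, (0, 2))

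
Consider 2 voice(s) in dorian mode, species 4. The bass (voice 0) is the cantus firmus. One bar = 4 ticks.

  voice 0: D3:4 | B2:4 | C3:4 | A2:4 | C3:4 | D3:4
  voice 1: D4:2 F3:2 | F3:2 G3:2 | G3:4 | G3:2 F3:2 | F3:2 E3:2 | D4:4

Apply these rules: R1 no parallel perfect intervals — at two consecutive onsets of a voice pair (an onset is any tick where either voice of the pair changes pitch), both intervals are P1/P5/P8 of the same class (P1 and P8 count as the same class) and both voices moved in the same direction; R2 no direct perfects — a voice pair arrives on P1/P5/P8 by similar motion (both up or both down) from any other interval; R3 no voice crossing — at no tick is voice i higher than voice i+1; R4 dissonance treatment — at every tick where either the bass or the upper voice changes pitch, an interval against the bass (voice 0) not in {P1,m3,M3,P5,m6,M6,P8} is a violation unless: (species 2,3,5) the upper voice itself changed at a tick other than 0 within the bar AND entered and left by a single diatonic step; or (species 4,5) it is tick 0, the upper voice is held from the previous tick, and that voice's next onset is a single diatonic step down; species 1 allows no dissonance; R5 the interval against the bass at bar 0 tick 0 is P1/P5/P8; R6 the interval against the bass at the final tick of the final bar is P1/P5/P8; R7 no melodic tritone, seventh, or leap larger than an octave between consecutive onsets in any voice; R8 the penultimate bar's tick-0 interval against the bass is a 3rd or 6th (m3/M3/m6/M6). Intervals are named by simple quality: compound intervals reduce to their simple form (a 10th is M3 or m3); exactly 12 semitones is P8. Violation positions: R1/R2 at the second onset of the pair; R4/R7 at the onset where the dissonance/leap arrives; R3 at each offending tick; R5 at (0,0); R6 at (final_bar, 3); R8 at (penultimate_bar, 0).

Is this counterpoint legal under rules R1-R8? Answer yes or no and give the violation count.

bar 0: v0=D3 v1=D4 (P8)
bar 1: v0=B2 v1=F3 (TT)
bar 2: v0=C3 v1=G3 (P5)
bar 3: v0=A2 v1=G3 (m7)
bar 4: v0=C3 v1=F3 (P4)
bar 5: v0=D3 v1=D4 (P8)
  R4 @ bar1.0: B2/F3 TT untreated
  R8 @ bar4.0: penult P4 not 3rd/6th
  R2 @ bar5.0: C3/E3 M3 -> D3/D4 P8 similar
  R7 @ bar5.0: E3->D4 leap 10st

No (4 violations)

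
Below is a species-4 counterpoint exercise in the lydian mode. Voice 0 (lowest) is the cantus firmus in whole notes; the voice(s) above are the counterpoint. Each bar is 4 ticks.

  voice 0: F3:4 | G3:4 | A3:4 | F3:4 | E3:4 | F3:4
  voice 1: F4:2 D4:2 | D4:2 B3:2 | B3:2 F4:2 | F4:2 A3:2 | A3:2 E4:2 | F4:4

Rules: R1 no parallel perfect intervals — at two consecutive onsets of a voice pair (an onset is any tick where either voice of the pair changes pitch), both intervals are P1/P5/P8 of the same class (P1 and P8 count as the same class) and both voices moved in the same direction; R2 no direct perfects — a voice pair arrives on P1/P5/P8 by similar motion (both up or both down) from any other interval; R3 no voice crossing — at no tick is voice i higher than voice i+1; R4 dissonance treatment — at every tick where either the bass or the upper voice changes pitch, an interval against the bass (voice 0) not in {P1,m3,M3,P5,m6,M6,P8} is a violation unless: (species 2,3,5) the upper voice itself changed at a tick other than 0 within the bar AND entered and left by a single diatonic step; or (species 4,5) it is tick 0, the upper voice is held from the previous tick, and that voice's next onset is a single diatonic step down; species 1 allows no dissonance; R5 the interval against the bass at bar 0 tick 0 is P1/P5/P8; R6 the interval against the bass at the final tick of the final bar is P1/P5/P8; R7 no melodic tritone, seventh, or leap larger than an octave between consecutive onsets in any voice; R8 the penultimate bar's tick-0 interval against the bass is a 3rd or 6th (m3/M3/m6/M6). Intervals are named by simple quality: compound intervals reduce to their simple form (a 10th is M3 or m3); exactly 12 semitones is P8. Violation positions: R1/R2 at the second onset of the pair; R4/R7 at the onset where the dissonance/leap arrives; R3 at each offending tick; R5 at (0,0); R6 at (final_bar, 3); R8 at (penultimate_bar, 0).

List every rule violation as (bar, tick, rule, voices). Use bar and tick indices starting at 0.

bar 0: v0=F3 v1=F4 downbeat P8
bar 1: v0=G3 v1=D4 downbeat P5
bar 2: v0=A3 v1=B3 downbeat M2
bar 3: v0=F3 v1=F4 downbeat P8
bar 4: v0=E3 v1=A3 downbeat P4
bar 5: v0=F3 v1=F4 downbeat P8
  -> R4 @ bar 2 tick 0 v(0, 1): A3/B3 M2 untreated
  -> R7 @ bar 2 tick 2 v(1,): B3->F4 leap 6st
  -> R4 @ bar 4 tick 0 v(0, 1): E3/A3 P4 untreated
  -> R8 @ bar 4 tick 0 v(0, 1): penult P4 not 3rd/6th
  -> R1 @ bar 5 tick 0 v(0, 1): E3/E4 P8 -> F3/F4 P8 similar

(2, 0, R4, (0, 1))
(2, 2, R7, (1,))
(4, 0, R4, (0, 1))
(4, 0, R8, (0, 1))
(5, 0, R1, (0, 1))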